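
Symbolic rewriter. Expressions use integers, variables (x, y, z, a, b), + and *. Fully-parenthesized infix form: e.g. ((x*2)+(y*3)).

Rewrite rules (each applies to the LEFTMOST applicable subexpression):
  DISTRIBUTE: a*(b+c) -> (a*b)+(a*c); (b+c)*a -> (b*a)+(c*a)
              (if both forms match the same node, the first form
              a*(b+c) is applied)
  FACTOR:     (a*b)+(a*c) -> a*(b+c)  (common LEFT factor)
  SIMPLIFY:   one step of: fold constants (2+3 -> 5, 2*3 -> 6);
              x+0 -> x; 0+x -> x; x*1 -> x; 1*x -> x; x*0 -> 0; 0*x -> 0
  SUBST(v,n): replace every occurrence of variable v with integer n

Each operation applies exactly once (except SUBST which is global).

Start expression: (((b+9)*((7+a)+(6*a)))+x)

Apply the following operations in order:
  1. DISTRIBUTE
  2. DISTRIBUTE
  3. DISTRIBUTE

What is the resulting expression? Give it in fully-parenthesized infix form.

Start: (((b+9)*((7+a)+(6*a)))+x)
Apply DISTRIBUTE at L (target: ((b+9)*((7+a)+(6*a)))): (((b+9)*((7+a)+(6*a)))+x) -> ((((b+9)*(7+a))+((b+9)*(6*a)))+x)
Apply DISTRIBUTE at LL (target: ((b+9)*(7+a))): ((((b+9)*(7+a))+((b+9)*(6*a)))+x) -> (((((b+9)*7)+((b+9)*a))+((b+9)*(6*a)))+x)
Apply DISTRIBUTE at LLL (target: ((b+9)*7)): (((((b+9)*7)+((b+9)*a))+((b+9)*(6*a)))+x) -> (((((b*7)+(9*7))+((b+9)*a))+((b+9)*(6*a)))+x)

Answer: (((((b*7)+(9*7))+((b+9)*a))+((b+9)*(6*a)))+x)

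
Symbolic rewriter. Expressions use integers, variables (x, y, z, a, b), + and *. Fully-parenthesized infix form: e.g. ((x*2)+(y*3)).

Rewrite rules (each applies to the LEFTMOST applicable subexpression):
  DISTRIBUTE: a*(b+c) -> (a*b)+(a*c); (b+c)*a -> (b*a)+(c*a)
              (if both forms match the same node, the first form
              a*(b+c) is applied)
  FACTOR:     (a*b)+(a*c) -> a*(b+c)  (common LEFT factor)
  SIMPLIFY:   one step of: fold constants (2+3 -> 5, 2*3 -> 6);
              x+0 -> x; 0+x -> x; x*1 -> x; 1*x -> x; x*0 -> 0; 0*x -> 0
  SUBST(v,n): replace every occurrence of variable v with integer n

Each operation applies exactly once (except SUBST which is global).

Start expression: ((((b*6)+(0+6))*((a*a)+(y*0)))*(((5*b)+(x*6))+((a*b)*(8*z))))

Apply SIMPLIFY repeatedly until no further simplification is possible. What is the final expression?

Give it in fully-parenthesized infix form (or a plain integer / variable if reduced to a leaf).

Answer: ((((b*6)+6)*(a*a))*(((5*b)+(x*6))+((a*b)*(8*z))))

Derivation:
Start: ((((b*6)+(0+6))*((a*a)+(y*0)))*(((5*b)+(x*6))+((a*b)*(8*z))))
Step 1: at LLR: (0+6) -> 6; overall: ((((b*6)+(0+6))*((a*a)+(y*0)))*(((5*b)+(x*6))+((a*b)*(8*z)))) -> ((((b*6)+6)*((a*a)+(y*0)))*(((5*b)+(x*6))+((a*b)*(8*z))))
Step 2: at LRR: (y*0) -> 0; overall: ((((b*6)+6)*((a*a)+(y*0)))*(((5*b)+(x*6))+((a*b)*(8*z)))) -> ((((b*6)+6)*((a*a)+0))*(((5*b)+(x*6))+((a*b)*(8*z))))
Step 3: at LR: ((a*a)+0) -> (a*a); overall: ((((b*6)+6)*((a*a)+0))*(((5*b)+(x*6))+((a*b)*(8*z)))) -> ((((b*6)+6)*(a*a))*(((5*b)+(x*6))+((a*b)*(8*z))))
Fixed point: ((((b*6)+6)*(a*a))*(((5*b)+(x*6))+((a*b)*(8*z))))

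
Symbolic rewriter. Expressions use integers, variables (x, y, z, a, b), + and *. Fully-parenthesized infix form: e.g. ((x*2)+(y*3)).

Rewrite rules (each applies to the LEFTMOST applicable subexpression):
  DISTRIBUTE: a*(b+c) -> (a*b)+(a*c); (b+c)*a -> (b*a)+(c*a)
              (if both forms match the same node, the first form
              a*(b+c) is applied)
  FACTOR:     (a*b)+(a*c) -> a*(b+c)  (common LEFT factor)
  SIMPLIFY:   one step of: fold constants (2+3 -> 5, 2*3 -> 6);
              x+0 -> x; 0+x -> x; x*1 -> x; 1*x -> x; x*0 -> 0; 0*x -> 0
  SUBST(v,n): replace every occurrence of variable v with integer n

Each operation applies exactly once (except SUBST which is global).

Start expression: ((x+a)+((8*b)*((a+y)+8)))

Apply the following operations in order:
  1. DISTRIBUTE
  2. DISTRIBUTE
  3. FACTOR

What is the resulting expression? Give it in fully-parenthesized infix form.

Answer: ((x+a)+(((8*b)*(a+y))+((8*b)*8)))

Derivation:
Start: ((x+a)+((8*b)*((a+y)+8)))
Apply DISTRIBUTE at R (target: ((8*b)*((a+y)+8))): ((x+a)+((8*b)*((a+y)+8))) -> ((x+a)+(((8*b)*(a+y))+((8*b)*8)))
Apply DISTRIBUTE at RL (target: ((8*b)*(a+y))): ((x+a)+(((8*b)*(a+y))+((8*b)*8))) -> ((x+a)+((((8*b)*a)+((8*b)*y))+((8*b)*8)))
Apply FACTOR at RL (target: (((8*b)*a)+((8*b)*y))): ((x+a)+((((8*b)*a)+((8*b)*y))+((8*b)*8))) -> ((x+a)+(((8*b)*(a+y))+((8*b)*8)))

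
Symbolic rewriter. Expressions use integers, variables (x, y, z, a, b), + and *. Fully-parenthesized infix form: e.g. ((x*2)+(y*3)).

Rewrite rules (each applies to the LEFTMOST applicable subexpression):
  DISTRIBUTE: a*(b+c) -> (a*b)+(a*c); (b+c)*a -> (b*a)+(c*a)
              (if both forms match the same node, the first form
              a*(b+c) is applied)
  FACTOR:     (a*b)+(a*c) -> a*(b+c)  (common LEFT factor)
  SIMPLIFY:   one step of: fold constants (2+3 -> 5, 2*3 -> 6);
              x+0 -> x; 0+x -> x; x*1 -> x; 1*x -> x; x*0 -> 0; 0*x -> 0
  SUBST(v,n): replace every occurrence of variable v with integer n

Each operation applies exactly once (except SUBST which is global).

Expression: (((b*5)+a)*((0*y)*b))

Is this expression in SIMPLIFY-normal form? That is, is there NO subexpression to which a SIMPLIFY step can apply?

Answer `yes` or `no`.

Expression: (((b*5)+a)*((0*y)*b))
Scanning for simplifiable subexpressions (pre-order)...
  at root: (((b*5)+a)*((0*y)*b)) (not simplifiable)
  at L: ((b*5)+a) (not simplifiable)
  at LL: (b*5) (not simplifiable)
  at R: ((0*y)*b) (not simplifiable)
  at RL: (0*y) (SIMPLIFIABLE)
Found simplifiable subexpr at path RL: (0*y)
One SIMPLIFY step would give: (((b*5)+a)*(0*b))
-> NOT in normal form.

Answer: no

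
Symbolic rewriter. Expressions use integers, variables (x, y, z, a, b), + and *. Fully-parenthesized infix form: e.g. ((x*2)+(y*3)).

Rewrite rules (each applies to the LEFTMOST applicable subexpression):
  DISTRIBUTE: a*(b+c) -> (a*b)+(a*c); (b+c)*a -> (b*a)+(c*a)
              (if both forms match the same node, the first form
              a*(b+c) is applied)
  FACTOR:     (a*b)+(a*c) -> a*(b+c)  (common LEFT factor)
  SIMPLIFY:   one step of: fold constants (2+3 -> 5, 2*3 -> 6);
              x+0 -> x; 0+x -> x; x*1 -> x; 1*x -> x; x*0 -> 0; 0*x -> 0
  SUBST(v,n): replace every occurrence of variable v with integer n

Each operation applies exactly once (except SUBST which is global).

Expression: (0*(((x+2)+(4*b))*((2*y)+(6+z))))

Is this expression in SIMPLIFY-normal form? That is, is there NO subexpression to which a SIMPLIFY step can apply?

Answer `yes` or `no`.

Expression: (0*(((x+2)+(4*b))*((2*y)+(6+z))))
Scanning for simplifiable subexpressions (pre-order)...
  at root: (0*(((x+2)+(4*b))*((2*y)+(6+z)))) (SIMPLIFIABLE)
  at R: (((x+2)+(4*b))*((2*y)+(6+z))) (not simplifiable)
  at RL: ((x+2)+(4*b)) (not simplifiable)
  at RLL: (x+2) (not simplifiable)
  at RLR: (4*b) (not simplifiable)
  at RR: ((2*y)+(6+z)) (not simplifiable)
  at RRL: (2*y) (not simplifiable)
  at RRR: (6+z) (not simplifiable)
Found simplifiable subexpr at path root: (0*(((x+2)+(4*b))*((2*y)+(6+z))))
One SIMPLIFY step would give: 0
-> NOT in normal form.

Answer: no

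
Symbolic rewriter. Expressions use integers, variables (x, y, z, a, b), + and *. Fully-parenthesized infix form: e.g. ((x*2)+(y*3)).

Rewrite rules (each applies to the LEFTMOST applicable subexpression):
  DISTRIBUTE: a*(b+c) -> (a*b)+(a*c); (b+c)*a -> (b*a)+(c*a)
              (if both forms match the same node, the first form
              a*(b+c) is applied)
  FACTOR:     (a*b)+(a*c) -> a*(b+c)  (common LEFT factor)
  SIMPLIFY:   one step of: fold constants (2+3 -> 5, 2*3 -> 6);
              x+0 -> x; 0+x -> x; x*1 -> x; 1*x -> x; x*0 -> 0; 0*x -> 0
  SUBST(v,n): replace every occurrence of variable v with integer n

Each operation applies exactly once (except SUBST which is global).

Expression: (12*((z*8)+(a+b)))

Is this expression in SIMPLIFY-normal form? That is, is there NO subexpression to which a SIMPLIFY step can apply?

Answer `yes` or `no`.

Answer: yes

Derivation:
Expression: (12*((z*8)+(a+b)))
Scanning for simplifiable subexpressions (pre-order)...
  at root: (12*((z*8)+(a+b))) (not simplifiable)
  at R: ((z*8)+(a+b)) (not simplifiable)
  at RL: (z*8) (not simplifiable)
  at RR: (a+b) (not simplifiable)
Result: no simplifiable subexpression found -> normal form.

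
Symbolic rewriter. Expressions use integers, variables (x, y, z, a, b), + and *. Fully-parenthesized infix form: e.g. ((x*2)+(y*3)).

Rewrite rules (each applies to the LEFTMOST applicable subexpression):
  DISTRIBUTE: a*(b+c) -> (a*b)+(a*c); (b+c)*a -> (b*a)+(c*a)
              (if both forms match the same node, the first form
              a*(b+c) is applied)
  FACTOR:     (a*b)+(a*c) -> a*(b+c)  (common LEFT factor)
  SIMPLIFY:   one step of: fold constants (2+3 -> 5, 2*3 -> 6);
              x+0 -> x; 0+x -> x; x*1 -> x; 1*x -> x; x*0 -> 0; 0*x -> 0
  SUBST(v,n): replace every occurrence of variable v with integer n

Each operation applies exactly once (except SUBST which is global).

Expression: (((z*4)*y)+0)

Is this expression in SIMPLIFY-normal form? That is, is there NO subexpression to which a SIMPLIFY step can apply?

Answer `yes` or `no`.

Answer: no

Derivation:
Expression: (((z*4)*y)+0)
Scanning for simplifiable subexpressions (pre-order)...
  at root: (((z*4)*y)+0) (SIMPLIFIABLE)
  at L: ((z*4)*y) (not simplifiable)
  at LL: (z*4) (not simplifiable)
Found simplifiable subexpr at path root: (((z*4)*y)+0)
One SIMPLIFY step would give: ((z*4)*y)
-> NOT in normal form.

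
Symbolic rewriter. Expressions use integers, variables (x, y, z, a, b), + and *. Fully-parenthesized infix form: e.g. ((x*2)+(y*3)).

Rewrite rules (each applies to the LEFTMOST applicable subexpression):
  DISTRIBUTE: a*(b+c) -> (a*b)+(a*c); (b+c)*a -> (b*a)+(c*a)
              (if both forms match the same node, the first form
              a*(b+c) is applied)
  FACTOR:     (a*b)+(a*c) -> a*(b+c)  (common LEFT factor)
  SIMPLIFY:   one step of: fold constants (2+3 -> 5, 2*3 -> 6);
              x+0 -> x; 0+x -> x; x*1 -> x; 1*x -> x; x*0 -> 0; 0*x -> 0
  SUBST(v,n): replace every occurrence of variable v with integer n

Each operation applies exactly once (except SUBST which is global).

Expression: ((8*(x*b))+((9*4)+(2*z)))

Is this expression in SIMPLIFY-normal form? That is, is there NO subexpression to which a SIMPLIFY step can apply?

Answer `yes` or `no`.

Expression: ((8*(x*b))+((9*4)+(2*z)))
Scanning for simplifiable subexpressions (pre-order)...
  at root: ((8*(x*b))+((9*4)+(2*z))) (not simplifiable)
  at L: (8*(x*b)) (not simplifiable)
  at LR: (x*b) (not simplifiable)
  at R: ((9*4)+(2*z)) (not simplifiable)
  at RL: (9*4) (SIMPLIFIABLE)
  at RR: (2*z) (not simplifiable)
Found simplifiable subexpr at path RL: (9*4)
One SIMPLIFY step would give: ((8*(x*b))+(36+(2*z)))
-> NOT in normal form.

Answer: no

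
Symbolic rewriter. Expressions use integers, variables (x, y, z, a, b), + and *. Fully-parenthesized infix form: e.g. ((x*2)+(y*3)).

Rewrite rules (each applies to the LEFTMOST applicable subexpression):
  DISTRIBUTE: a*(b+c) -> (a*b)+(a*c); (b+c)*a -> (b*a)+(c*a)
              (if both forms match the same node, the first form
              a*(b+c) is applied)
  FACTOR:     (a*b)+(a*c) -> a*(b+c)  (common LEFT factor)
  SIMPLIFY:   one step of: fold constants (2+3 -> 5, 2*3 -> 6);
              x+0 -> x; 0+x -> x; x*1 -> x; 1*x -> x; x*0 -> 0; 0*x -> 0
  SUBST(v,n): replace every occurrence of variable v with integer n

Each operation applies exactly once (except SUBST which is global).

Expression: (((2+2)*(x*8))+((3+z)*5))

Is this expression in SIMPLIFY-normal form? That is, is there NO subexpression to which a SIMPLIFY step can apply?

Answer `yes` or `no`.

Answer: no

Derivation:
Expression: (((2+2)*(x*8))+((3+z)*5))
Scanning for simplifiable subexpressions (pre-order)...
  at root: (((2+2)*(x*8))+((3+z)*5)) (not simplifiable)
  at L: ((2+2)*(x*8)) (not simplifiable)
  at LL: (2+2) (SIMPLIFIABLE)
  at LR: (x*8) (not simplifiable)
  at R: ((3+z)*5) (not simplifiable)
  at RL: (3+z) (not simplifiable)
Found simplifiable subexpr at path LL: (2+2)
One SIMPLIFY step would give: ((4*(x*8))+((3+z)*5))
-> NOT in normal form.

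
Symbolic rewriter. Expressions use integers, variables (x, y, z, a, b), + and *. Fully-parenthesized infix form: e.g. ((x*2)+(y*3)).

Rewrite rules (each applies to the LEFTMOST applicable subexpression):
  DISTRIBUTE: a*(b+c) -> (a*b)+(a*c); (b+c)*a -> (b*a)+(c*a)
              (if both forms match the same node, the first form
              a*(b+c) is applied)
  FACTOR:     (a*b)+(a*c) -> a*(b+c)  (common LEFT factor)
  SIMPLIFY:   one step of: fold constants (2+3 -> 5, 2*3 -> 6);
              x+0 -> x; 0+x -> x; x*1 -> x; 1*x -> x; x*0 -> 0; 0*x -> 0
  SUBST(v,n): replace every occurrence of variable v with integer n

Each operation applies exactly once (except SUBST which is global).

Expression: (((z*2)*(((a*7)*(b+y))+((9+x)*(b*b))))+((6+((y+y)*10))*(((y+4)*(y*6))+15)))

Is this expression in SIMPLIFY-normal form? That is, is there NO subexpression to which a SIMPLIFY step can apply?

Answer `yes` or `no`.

Expression: (((z*2)*(((a*7)*(b+y))+((9+x)*(b*b))))+((6+((y+y)*10))*(((y+4)*(y*6))+15)))
Scanning for simplifiable subexpressions (pre-order)...
  at root: (((z*2)*(((a*7)*(b+y))+((9+x)*(b*b))))+((6+((y+y)*10))*(((y+4)*(y*6))+15))) (not simplifiable)
  at L: ((z*2)*(((a*7)*(b+y))+((9+x)*(b*b)))) (not simplifiable)
  at LL: (z*2) (not simplifiable)
  at LR: (((a*7)*(b+y))+((9+x)*(b*b))) (not simplifiable)
  at LRL: ((a*7)*(b+y)) (not simplifiable)
  at LRLL: (a*7) (not simplifiable)
  at LRLR: (b+y) (not simplifiable)
  at LRR: ((9+x)*(b*b)) (not simplifiable)
  at LRRL: (9+x) (not simplifiable)
  at LRRR: (b*b) (not simplifiable)
  at R: ((6+((y+y)*10))*(((y+4)*(y*6))+15)) (not simplifiable)
  at RL: (6+((y+y)*10)) (not simplifiable)
  at RLR: ((y+y)*10) (not simplifiable)
  at RLRL: (y+y) (not simplifiable)
  at RR: (((y+4)*(y*6))+15) (not simplifiable)
  at RRL: ((y+4)*(y*6)) (not simplifiable)
  at RRLL: (y+4) (not simplifiable)
  at RRLR: (y*6) (not simplifiable)
Result: no simplifiable subexpression found -> normal form.

Answer: yes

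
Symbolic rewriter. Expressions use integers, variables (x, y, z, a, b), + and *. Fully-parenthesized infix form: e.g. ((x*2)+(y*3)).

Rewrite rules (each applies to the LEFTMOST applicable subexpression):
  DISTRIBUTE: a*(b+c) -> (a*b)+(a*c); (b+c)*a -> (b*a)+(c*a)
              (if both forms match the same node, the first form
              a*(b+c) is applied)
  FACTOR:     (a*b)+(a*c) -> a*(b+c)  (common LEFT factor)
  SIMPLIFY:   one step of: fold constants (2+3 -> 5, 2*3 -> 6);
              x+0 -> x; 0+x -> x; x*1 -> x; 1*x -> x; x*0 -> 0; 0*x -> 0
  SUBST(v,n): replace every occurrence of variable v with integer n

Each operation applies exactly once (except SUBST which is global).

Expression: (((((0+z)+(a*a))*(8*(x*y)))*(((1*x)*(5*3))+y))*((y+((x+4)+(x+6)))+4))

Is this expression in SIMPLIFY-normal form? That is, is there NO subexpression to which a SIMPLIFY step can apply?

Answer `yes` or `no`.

Answer: no

Derivation:
Expression: (((((0+z)+(a*a))*(8*(x*y)))*(((1*x)*(5*3))+y))*((y+((x+4)+(x+6)))+4))
Scanning for simplifiable subexpressions (pre-order)...
  at root: (((((0+z)+(a*a))*(8*(x*y)))*(((1*x)*(5*3))+y))*((y+((x+4)+(x+6)))+4)) (not simplifiable)
  at L: ((((0+z)+(a*a))*(8*(x*y)))*(((1*x)*(5*3))+y)) (not simplifiable)
  at LL: (((0+z)+(a*a))*(8*(x*y))) (not simplifiable)
  at LLL: ((0+z)+(a*a)) (not simplifiable)
  at LLLL: (0+z) (SIMPLIFIABLE)
  at LLLR: (a*a) (not simplifiable)
  at LLR: (8*(x*y)) (not simplifiable)
  at LLRR: (x*y) (not simplifiable)
  at LR: (((1*x)*(5*3))+y) (not simplifiable)
  at LRL: ((1*x)*(5*3)) (not simplifiable)
  at LRLL: (1*x) (SIMPLIFIABLE)
  at LRLR: (5*3) (SIMPLIFIABLE)
  at R: ((y+((x+4)+(x+6)))+4) (not simplifiable)
  at RL: (y+((x+4)+(x+6))) (not simplifiable)
  at RLR: ((x+4)+(x+6)) (not simplifiable)
  at RLRL: (x+4) (not simplifiable)
  at RLRR: (x+6) (not simplifiable)
Found simplifiable subexpr at path LLLL: (0+z)
One SIMPLIFY step would give: ((((z+(a*a))*(8*(x*y)))*(((1*x)*(5*3))+y))*((y+((x+4)+(x+6)))+4))
-> NOT in normal form.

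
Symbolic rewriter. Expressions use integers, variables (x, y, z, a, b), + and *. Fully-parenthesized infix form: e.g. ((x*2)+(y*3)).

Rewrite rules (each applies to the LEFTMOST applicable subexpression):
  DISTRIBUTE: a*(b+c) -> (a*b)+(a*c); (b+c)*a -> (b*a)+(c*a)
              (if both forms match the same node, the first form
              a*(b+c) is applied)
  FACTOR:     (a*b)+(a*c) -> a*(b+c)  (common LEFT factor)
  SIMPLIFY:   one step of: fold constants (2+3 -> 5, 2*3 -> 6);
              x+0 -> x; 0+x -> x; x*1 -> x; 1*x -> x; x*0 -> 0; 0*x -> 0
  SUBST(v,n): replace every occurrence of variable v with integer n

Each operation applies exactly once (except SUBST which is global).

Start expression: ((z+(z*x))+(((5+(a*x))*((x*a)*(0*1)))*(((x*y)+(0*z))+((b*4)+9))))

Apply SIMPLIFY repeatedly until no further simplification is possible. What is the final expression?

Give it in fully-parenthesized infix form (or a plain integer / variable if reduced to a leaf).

Answer: (z+(z*x))

Derivation:
Start: ((z+(z*x))+(((5+(a*x))*((x*a)*(0*1)))*(((x*y)+(0*z))+((b*4)+9))))
Step 1: at RLRR: (0*1) -> 0; overall: ((z+(z*x))+(((5+(a*x))*((x*a)*(0*1)))*(((x*y)+(0*z))+((b*4)+9)))) -> ((z+(z*x))+(((5+(a*x))*((x*a)*0))*(((x*y)+(0*z))+((b*4)+9))))
Step 2: at RLR: ((x*a)*0) -> 0; overall: ((z+(z*x))+(((5+(a*x))*((x*a)*0))*(((x*y)+(0*z))+((b*4)+9)))) -> ((z+(z*x))+(((5+(a*x))*0)*(((x*y)+(0*z))+((b*4)+9))))
Step 3: at RL: ((5+(a*x))*0) -> 0; overall: ((z+(z*x))+(((5+(a*x))*0)*(((x*y)+(0*z))+((b*4)+9)))) -> ((z+(z*x))+(0*(((x*y)+(0*z))+((b*4)+9))))
Step 4: at R: (0*(((x*y)+(0*z))+((b*4)+9))) -> 0; overall: ((z+(z*x))+(0*(((x*y)+(0*z))+((b*4)+9)))) -> ((z+(z*x))+0)
Step 5: at root: ((z+(z*x))+0) -> (z+(z*x)); overall: ((z+(z*x))+0) -> (z+(z*x))
Fixed point: (z+(z*x))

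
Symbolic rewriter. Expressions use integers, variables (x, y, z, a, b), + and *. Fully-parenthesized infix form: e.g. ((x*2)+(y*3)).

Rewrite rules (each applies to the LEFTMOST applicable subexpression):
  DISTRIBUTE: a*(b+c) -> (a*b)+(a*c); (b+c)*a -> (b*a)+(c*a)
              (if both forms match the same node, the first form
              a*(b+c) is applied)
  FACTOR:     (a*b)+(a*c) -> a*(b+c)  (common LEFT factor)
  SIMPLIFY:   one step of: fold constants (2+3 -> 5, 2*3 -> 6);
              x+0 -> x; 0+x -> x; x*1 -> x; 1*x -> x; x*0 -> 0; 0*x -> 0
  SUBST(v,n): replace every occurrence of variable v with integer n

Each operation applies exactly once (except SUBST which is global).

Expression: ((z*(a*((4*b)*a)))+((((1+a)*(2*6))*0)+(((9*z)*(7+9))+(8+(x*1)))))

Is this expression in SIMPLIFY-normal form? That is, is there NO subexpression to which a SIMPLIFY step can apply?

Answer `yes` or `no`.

Answer: no

Derivation:
Expression: ((z*(a*((4*b)*a)))+((((1+a)*(2*6))*0)+(((9*z)*(7+9))+(8+(x*1)))))
Scanning for simplifiable subexpressions (pre-order)...
  at root: ((z*(a*((4*b)*a)))+((((1+a)*(2*6))*0)+(((9*z)*(7+9))+(8+(x*1))))) (not simplifiable)
  at L: (z*(a*((4*b)*a))) (not simplifiable)
  at LR: (a*((4*b)*a)) (not simplifiable)
  at LRR: ((4*b)*a) (not simplifiable)
  at LRRL: (4*b) (not simplifiable)
  at R: ((((1+a)*(2*6))*0)+(((9*z)*(7+9))+(8+(x*1)))) (not simplifiable)
  at RL: (((1+a)*(2*6))*0) (SIMPLIFIABLE)
  at RLL: ((1+a)*(2*6)) (not simplifiable)
  at RLLL: (1+a) (not simplifiable)
  at RLLR: (2*6) (SIMPLIFIABLE)
  at RR: (((9*z)*(7+9))+(8+(x*1))) (not simplifiable)
  at RRL: ((9*z)*(7+9)) (not simplifiable)
  at RRLL: (9*z) (not simplifiable)
  at RRLR: (7+9) (SIMPLIFIABLE)
  at RRR: (8+(x*1)) (not simplifiable)
  at RRRR: (x*1) (SIMPLIFIABLE)
Found simplifiable subexpr at path RL: (((1+a)*(2*6))*0)
One SIMPLIFY step would give: ((z*(a*((4*b)*a)))+(0+(((9*z)*(7+9))+(8+(x*1)))))
-> NOT in normal form.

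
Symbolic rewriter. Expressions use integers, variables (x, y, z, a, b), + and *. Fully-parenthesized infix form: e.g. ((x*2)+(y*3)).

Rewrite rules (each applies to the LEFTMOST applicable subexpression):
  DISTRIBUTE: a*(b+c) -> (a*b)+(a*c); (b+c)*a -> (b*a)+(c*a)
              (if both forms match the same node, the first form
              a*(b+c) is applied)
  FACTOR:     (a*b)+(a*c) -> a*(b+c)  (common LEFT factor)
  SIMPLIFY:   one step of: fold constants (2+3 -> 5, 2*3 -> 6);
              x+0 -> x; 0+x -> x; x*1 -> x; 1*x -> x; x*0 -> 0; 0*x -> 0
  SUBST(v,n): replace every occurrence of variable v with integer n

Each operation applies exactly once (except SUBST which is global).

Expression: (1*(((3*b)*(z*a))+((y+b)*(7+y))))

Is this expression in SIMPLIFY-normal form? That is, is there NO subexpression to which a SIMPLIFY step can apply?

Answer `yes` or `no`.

Answer: no

Derivation:
Expression: (1*(((3*b)*(z*a))+((y+b)*(7+y))))
Scanning for simplifiable subexpressions (pre-order)...
  at root: (1*(((3*b)*(z*a))+((y+b)*(7+y)))) (SIMPLIFIABLE)
  at R: (((3*b)*(z*a))+((y+b)*(7+y))) (not simplifiable)
  at RL: ((3*b)*(z*a)) (not simplifiable)
  at RLL: (3*b) (not simplifiable)
  at RLR: (z*a) (not simplifiable)
  at RR: ((y+b)*(7+y)) (not simplifiable)
  at RRL: (y+b) (not simplifiable)
  at RRR: (7+y) (not simplifiable)
Found simplifiable subexpr at path root: (1*(((3*b)*(z*a))+((y+b)*(7+y))))
One SIMPLIFY step would give: (((3*b)*(z*a))+((y+b)*(7+y)))
-> NOT in normal form.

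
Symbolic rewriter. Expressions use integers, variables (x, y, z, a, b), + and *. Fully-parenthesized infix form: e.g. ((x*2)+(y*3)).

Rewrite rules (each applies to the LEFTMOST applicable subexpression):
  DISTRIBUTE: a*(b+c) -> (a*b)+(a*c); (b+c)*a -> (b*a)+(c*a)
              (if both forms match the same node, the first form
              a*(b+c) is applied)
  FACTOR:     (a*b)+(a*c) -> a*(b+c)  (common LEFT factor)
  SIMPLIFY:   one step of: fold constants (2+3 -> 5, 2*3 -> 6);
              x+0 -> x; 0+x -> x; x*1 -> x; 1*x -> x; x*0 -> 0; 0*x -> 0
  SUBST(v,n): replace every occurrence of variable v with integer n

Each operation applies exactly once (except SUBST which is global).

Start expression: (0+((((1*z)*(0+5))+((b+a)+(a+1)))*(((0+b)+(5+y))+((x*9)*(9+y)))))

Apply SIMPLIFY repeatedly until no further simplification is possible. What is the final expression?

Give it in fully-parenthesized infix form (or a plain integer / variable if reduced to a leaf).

Answer: (((z*5)+((b+a)+(a+1)))*((b+(5+y))+((x*9)*(9+y))))

Derivation:
Start: (0+((((1*z)*(0+5))+((b+a)+(a+1)))*(((0+b)+(5+y))+((x*9)*(9+y)))))
Step 1: at root: (0+((((1*z)*(0+5))+((b+a)+(a+1)))*(((0+b)+(5+y))+((x*9)*(9+y))))) -> ((((1*z)*(0+5))+((b+a)+(a+1)))*(((0+b)+(5+y))+((x*9)*(9+y)))); overall: (0+((((1*z)*(0+5))+((b+a)+(a+1)))*(((0+b)+(5+y))+((x*9)*(9+y))))) -> ((((1*z)*(0+5))+((b+a)+(a+1)))*(((0+b)+(5+y))+((x*9)*(9+y))))
Step 2: at LLL: (1*z) -> z; overall: ((((1*z)*(0+5))+((b+a)+(a+1)))*(((0+b)+(5+y))+((x*9)*(9+y)))) -> (((z*(0+5))+((b+a)+(a+1)))*(((0+b)+(5+y))+((x*9)*(9+y))))
Step 3: at LLR: (0+5) -> 5; overall: (((z*(0+5))+((b+a)+(a+1)))*(((0+b)+(5+y))+((x*9)*(9+y)))) -> (((z*5)+((b+a)+(a+1)))*(((0+b)+(5+y))+((x*9)*(9+y))))
Step 4: at RLL: (0+b) -> b; overall: (((z*5)+((b+a)+(a+1)))*(((0+b)+(5+y))+((x*9)*(9+y)))) -> (((z*5)+((b+a)+(a+1)))*((b+(5+y))+((x*9)*(9+y))))
Fixed point: (((z*5)+((b+a)+(a+1)))*((b+(5+y))+((x*9)*(9+y))))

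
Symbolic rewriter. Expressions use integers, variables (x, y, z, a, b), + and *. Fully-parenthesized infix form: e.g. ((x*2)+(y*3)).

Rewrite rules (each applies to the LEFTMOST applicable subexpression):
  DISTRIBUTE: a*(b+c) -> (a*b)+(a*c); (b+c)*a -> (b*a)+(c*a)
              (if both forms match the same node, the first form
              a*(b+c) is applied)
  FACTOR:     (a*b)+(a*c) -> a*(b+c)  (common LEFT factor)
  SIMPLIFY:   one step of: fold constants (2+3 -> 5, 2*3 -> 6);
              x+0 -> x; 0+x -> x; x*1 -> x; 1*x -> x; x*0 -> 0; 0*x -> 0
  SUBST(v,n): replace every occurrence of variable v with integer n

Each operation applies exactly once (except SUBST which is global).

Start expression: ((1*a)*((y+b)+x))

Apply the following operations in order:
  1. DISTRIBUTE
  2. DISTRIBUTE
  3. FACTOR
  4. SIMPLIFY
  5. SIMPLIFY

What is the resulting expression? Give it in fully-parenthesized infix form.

Answer: ((a*(y+b))+(a*x))

Derivation:
Start: ((1*a)*((y+b)+x))
Apply DISTRIBUTE at root (target: ((1*a)*((y+b)+x))): ((1*a)*((y+b)+x)) -> (((1*a)*(y+b))+((1*a)*x))
Apply DISTRIBUTE at L (target: ((1*a)*(y+b))): (((1*a)*(y+b))+((1*a)*x)) -> ((((1*a)*y)+((1*a)*b))+((1*a)*x))
Apply FACTOR at L (target: (((1*a)*y)+((1*a)*b))): ((((1*a)*y)+((1*a)*b))+((1*a)*x)) -> (((1*a)*(y+b))+((1*a)*x))
Apply SIMPLIFY at LL (target: (1*a)): (((1*a)*(y+b))+((1*a)*x)) -> ((a*(y+b))+((1*a)*x))
Apply SIMPLIFY at RL (target: (1*a)): ((a*(y+b))+((1*a)*x)) -> ((a*(y+b))+(a*x))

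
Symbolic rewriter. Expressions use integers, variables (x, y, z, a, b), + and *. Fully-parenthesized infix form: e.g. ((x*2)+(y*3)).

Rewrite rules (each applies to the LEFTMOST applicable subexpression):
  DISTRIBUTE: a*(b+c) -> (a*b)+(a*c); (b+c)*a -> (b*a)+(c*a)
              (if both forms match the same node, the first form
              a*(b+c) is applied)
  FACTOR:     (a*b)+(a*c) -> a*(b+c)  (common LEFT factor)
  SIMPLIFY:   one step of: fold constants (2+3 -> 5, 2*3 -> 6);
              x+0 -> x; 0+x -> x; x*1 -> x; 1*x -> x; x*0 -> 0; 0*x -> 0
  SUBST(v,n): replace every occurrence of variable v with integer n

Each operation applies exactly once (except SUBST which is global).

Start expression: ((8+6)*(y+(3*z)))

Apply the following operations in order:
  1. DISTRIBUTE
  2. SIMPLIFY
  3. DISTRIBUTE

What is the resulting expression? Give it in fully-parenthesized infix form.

Answer: ((14*y)+((8*(3*z))+(6*(3*z))))

Derivation:
Start: ((8+6)*(y+(3*z)))
Apply DISTRIBUTE at root (target: ((8+6)*(y+(3*z)))): ((8+6)*(y+(3*z))) -> (((8+6)*y)+((8+6)*(3*z)))
Apply SIMPLIFY at LL (target: (8+6)): (((8+6)*y)+((8+6)*(3*z))) -> ((14*y)+((8+6)*(3*z)))
Apply DISTRIBUTE at R (target: ((8+6)*(3*z))): ((14*y)+((8+6)*(3*z))) -> ((14*y)+((8*(3*z))+(6*(3*z))))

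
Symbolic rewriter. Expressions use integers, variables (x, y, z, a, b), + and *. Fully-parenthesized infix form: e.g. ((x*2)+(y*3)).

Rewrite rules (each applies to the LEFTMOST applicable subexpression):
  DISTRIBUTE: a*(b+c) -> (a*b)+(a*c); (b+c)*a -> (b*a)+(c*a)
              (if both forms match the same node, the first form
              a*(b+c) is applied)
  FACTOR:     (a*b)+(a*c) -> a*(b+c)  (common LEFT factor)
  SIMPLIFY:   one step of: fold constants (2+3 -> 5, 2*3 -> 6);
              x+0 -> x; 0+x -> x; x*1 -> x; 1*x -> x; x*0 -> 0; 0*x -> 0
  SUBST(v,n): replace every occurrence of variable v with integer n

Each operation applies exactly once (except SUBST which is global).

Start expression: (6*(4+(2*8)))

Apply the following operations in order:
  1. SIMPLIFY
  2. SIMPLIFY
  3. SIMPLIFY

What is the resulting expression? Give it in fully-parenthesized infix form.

Start: (6*(4+(2*8)))
Apply SIMPLIFY at RR (target: (2*8)): (6*(4+(2*8))) -> (6*(4+16))
Apply SIMPLIFY at R (target: (4+16)): (6*(4+16)) -> (6*20)
Apply SIMPLIFY at root (target: (6*20)): (6*20) -> 120

Answer: 120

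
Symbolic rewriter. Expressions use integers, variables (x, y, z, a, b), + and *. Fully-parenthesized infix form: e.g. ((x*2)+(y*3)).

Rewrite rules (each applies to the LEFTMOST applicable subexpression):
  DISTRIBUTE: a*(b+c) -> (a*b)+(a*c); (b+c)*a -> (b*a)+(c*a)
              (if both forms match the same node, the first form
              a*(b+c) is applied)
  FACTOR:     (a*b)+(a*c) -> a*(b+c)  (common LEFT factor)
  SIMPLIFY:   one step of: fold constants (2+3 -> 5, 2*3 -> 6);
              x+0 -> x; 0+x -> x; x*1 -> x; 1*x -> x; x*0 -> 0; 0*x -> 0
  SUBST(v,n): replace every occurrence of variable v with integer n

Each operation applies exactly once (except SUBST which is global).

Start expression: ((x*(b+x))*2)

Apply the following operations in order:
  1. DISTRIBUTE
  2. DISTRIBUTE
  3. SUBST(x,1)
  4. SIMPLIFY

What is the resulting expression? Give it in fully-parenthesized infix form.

Start: ((x*(b+x))*2)
Apply DISTRIBUTE at L (target: (x*(b+x))): ((x*(b+x))*2) -> (((x*b)+(x*x))*2)
Apply DISTRIBUTE at root (target: (((x*b)+(x*x))*2)): (((x*b)+(x*x))*2) -> (((x*b)*2)+((x*x)*2))
Apply SUBST(x,1): (((x*b)*2)+((x*x)*2)) -> (((1*b)*2)+((1*1)*2))
Apply SIMPLIFY at LL (target: (1*b)): (((1*b)*2)+((1*1)*2)) -> ((b*2)+((1*1)*2))

Answer: ((b*2)+((1*1)*2))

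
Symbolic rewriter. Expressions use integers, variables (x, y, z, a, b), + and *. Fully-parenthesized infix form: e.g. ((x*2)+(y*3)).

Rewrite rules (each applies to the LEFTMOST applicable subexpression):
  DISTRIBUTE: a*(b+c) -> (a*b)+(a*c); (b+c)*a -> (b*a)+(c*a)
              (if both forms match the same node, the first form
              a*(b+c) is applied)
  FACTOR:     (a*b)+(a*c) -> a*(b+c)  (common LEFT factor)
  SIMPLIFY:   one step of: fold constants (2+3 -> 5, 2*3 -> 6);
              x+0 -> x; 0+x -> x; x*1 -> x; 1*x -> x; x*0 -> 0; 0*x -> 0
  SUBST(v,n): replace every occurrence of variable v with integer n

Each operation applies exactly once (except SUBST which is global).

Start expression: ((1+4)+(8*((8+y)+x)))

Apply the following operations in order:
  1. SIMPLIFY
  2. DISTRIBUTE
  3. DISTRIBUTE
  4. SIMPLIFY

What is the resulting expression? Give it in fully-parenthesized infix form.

Start: ((1+4)+(8*((8+y)+x)))
Apply SIMPLIFY at L (target: (1+4)): ((1+4)+(8*((8+y)+x))) -> (5+(8*((8+y)+x)))
Apply DISTRIBUTE at R (target: (8*((8+y)+x))): (5+(8*((8+y)+x))) -> (5+((8*(8+y))+(8*x)))
Apply DISTRIBUTE at RL (target: (8*(8+y))): (5+((8*(8+y))+(8*x))) -> (5+(((8*8)+(8*y))+(8*x)))
Apply SIMPLIFY at RLL (target: (8*8)): (5+(((8*8)+(8*y))+(8*x))) -> (5+((64+(8*y))+(8*x)))

Answer: (5+((64+(8*y))+(8*x)))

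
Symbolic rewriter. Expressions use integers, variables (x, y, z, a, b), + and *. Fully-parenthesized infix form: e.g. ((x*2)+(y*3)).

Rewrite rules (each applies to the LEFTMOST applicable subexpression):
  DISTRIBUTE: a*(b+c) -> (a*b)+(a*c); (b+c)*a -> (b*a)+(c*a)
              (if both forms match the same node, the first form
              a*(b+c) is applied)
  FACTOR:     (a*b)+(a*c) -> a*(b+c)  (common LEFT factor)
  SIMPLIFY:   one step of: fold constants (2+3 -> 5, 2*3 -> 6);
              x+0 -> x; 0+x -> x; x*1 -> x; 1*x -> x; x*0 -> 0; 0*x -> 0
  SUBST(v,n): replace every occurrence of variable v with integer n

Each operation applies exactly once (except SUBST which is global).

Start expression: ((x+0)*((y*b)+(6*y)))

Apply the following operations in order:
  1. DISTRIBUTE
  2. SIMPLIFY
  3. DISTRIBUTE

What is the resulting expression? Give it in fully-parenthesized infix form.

Start: ((x+0)*((y*b)+(6*y)))
Apply DISTRIBUTE at root (target: ((x+0)*((y*b)+(6*y)))): ((x+0)*((y*b)+(6*y))) -> (((x+0)*(y*b))+((x+0)*(6*y)))
Apply SIMPLIFY at LL (target: (x+0)): (((x+0)*(y*b))+((x+0)*(6*y))) -> ((x*(y*b))+((x+0)*(6*y)))
Apply DISTRIBUTE at R (target: ((x+0)*(6*y))): ((x*(y*b))+((x+0)*(6*y))) -> ((x*(y*b))+((x*(6*y))+(0*(6*y))))

Answer: ((x*(y*b))+((x*(6*y))+(0*(6*y))))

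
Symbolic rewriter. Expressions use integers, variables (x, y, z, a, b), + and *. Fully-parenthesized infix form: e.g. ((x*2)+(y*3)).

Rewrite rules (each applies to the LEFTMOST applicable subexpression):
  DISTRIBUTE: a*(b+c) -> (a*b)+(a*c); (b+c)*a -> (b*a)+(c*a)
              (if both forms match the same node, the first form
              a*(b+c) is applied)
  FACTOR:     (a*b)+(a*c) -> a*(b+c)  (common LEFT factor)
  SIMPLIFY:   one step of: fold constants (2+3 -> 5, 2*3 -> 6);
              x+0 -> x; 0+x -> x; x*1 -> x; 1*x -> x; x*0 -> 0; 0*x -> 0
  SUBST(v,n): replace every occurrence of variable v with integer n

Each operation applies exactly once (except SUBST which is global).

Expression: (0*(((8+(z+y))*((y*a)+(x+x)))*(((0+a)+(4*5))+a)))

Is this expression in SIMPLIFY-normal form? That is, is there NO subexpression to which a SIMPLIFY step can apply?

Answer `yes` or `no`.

Answer: no

Derivation:
Expression: (0*(((8+(z+y))*((y*a)+(x+x)))*(((0+a)+(4*5))+a)))
Scanning for simplifiable subexpressions (pre-order)...
  at root: (0*(((8+(z+y))*((y*a)+(x+x)))*(((0+a)+(4*5))+a))) (SIMPLIFIABLE)
  at R: (((8+(z+y))*((y*a)+(x+x)))*(((0+a)+(4*5))+a)) (not simplifiable)
  at RL: ((8+(z+y))*((y*a)+(x+x))) (not simplifiable)
  at RLL: (8+(z+y)) (not simplifiable)
  at RLLR: (z+y) (not simplifiable)
  at RLR: ((y*a)+(x+x)) (not simplifiable)
  at RLRL: (y*a) (not simplifiable)
  at RLRR: (x+x) (not simplifiable)
  at RR: (((0+a)+(4*5))+a) (not simplifiable)
  at RRL: ((0+a)+(4*5)) (not simplifiable)
  at RRLL: (0+a) (SIMPLIFIABLE)
  at RRLR: (4*5) (SIMPLIFIABLE)
Found simplifiable subexpr at path root: (0*(((8+(z+y))*((y*a)+(x+x)))*(((0+a)+(4*5))+a)))
One SIMPLIFY step would give: 0
-> NOT in normal form.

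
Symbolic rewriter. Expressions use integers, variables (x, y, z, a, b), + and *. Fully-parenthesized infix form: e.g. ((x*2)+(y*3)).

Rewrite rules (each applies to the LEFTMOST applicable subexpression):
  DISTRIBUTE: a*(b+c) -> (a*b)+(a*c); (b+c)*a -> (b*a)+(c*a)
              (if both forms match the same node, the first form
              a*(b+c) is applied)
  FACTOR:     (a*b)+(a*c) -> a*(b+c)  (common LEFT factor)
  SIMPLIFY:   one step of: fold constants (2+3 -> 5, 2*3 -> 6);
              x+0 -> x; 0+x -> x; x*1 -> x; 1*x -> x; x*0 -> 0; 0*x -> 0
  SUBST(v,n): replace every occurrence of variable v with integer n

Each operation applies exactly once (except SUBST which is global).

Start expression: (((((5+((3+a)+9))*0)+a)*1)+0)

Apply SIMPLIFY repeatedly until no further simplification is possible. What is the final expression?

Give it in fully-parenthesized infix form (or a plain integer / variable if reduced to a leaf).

Start: (((((5+((3+a)+9))*0)+a)*1)+0)
Step 1: at root: (((((5+((3+a)+9))*0)+a)*1)+0) -> ((((5+((3+a)+9))*0)+a)*1); overall: (((((5+((3+a)+9))*0)+a)*1)+0) -> ((((5+((3+a)+9))*0)+a)*1)
Step 2: at root: ((((5+((3+a)+9))*0)+a)*1) -> (((5+((3+a)+9))*0)+a); overall: ((((5+((3+a)+9))*0)+a)*1) -> (((5+((3+a)+9))*0)+a)
Step 3: at L: ((5+((3+a)+9))*0) -> 0; overall: (((5+((3+a)+9))*0)+a) -> (0+a)
Step 4: at root: (0+a) -> a; overall: (0+a) -> a
Fixed point: a

Answer: a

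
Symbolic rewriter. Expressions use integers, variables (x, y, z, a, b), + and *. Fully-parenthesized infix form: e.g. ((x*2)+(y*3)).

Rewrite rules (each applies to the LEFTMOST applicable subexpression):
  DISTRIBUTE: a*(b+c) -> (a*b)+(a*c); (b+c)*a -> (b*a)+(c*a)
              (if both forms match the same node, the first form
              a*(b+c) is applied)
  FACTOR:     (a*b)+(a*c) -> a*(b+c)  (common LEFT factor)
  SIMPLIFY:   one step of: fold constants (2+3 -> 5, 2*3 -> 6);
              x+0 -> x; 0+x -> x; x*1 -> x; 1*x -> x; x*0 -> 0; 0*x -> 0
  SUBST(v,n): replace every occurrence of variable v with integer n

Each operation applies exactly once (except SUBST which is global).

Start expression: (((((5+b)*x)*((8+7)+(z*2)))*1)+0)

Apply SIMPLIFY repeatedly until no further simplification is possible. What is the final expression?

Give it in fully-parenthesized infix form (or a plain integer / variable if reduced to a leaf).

Start: (((((5+b)*x)*((8+7)+(z*2)))*1)+0)
Step 1: at root: (((((5+b)*x)*((8+7)+(z*2)))*1)+0) -> ((((5+b)*x)*((8+7)+(z*2)))*1); overall: (((((5+b)*x)*((8+7)+(z*2)))*1)+0) -> ((((5+b)*x)*((8+7)+(z*2)))*1)
Step 2: at root: ((((5+b)*x)*((8+7)+(z*2)))*1) -> (((5+b)*x)*((8+7)+(z*2))); overall: ((((5+b)*x)*((8+7)+(z*2)))*1) -> (((5+b)*x)*((8+7)+(z*2)))
Step 3: at RL: (8+7) -> 15; overall: (((5+b)*x)*((8+7)+(z*2))) -> (((5+b)*x)*(15+(z*2)))
Fixed point: (((5+b)*x)*(15+(z*2)))

Answer: (((5+b)*x)*(15+(z*2)))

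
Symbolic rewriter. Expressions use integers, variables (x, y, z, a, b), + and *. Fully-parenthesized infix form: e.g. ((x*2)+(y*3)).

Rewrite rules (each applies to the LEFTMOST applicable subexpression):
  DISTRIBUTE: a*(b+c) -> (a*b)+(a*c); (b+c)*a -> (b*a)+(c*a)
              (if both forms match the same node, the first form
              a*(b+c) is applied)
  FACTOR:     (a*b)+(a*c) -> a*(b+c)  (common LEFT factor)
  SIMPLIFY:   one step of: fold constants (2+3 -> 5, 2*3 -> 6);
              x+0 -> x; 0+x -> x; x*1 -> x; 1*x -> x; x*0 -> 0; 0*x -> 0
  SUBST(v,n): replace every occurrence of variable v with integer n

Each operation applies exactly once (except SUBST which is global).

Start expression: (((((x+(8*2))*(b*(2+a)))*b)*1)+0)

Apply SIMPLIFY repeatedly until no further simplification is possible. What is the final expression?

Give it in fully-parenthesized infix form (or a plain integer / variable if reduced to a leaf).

Answer: (((x+16)*(b*(2+a)))*b)

Derivation:
Start: (((((x+(8*2))*(b*(2+a)))*b)*1)+0)
Step 1: at root: (((((x+(8*2))*(b*(2+a)))*b)*1)+0) -> ((((x+(8*2))*(b*(2+a)))*b)*1); overall: (((((x+(8*2))*(b*(2+a)))*b)*1)+0) -> ((((x+(8*2))*(b*(2+a)))*b)*1)
Step 2: at root: ((((x+(8*2))*(b*(2+a)))*b)*1) -> (((x+(8*2))*(b*(2+a)))*b); overall: ((((x+(8*2))*(b*(2+a)))*b)*1) -> (((x+(8*2))*(b*(2+a)))*b)
Step 3: at LLR: (8*2) -> 16; overall: (((x+(8*2))*(b*(2+a)))*b) -> (((x+16)*(b*(2+a)))*b)
Fixed point: (((x+16)*(b*(2+a)))*b)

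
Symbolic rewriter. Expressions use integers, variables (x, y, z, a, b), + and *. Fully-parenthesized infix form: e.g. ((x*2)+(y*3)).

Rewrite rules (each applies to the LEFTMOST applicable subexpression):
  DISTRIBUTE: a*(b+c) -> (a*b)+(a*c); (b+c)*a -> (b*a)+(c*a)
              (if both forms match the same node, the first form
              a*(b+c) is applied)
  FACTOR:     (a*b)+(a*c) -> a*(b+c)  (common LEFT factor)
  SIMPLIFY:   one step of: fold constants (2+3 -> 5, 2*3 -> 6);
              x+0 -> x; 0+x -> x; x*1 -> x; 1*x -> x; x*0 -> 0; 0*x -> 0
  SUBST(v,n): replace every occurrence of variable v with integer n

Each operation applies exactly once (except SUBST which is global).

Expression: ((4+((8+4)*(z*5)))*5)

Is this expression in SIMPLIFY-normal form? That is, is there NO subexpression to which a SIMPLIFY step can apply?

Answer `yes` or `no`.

Answer: no

Derivation:
Expression: ((4+((8+4)*(z*5)))*5)
Scanning for simplifiable subexpressions (pre-order)...
  at root: ((4+((8+4)*(z*5)))*5) (not simplifiable)
  at L: (4+((8+4)*(z*5))) (not simplifiable)
  at LR: ((8+4)*(z*5)) (not simplifiable)
  at LRL: (8+4) (SIMPLIFIABLE)
  at LRR: (z*5) (not simplifiable)
Found simplifiable subexpr at path LRL: (8+4)
One SIMPLIFY step would give: ((4+(12*(z*5)))*5)
-> NOT in normal form.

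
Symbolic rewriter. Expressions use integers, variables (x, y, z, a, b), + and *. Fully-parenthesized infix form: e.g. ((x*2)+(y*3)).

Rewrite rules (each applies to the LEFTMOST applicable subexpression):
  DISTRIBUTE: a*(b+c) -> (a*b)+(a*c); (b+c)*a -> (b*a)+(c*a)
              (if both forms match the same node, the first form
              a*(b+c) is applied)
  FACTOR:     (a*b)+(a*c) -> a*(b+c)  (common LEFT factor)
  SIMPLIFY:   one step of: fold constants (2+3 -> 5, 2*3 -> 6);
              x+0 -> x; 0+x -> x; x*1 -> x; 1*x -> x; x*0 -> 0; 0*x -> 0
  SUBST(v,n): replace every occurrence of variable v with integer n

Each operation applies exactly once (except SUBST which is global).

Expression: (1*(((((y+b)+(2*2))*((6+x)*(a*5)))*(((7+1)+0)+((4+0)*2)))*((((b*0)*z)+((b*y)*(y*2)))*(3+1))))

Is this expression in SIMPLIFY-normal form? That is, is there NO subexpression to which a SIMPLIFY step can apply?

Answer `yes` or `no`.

Expression: (1*(((((y+b)+(2*2))*((6+x)*(a*5)))*(((7+1)+0)+((4+0)*2)))*((((b*0)*z)+((b*y)*(y*2)))*(3+1))))
Scanning for simplifiable subexpressions (pre-order)...
  at root: (1*(((((y+b)+(2*2))*((6+x)*(a*5)))*(((7+1)+0)+((4+0)*2)))*((((b*0)*z)+((b*y)*(y*2)))*(3+1)))) (SIMPLIFIABLE)
  at R: (((((y+b)+(2*2))*((6+x)*(a*5)))*(((7+1)+0)+((4+0)*2)))*((((b*0)*z)+((b*y)*(y*2)))*(3+1))) (not simplifiable)
  at RL: ((((y+b)+(2*2))*((6+x)*(a*5)))*(((7+1)+0)+((4+0)*2))) (not simplifiable)
  at RLL: (((y+b)+(2*2))*((6+x)*(a*5))) (not simplifiable)
  at RLLL: ((y+b)+(2*2)) (not simplifiable)
  at RLLLL: (y+b) (not simplifiable)
  at RLLLR: (2*2) (SIMPLIFIABLE)
  at RLLR: ((6+x)*(a*5)) (not simplifiable)
  at RLLRL: (6+x) (not simplifiable)
  at RLLRR: (a*5) (not simplifiable)
  at RLR: (((7+1)+0)+((4+0)*2)) (not simplifiable)
  at RLRL: ((7+1)+0) (SIMPLIFIABLE)
  at RLRLL: (7+1) (SIMPLIFIABLE)
  at RLRR: ((4+0)*2) (not simplifiable)
  at RLRRL: (4+0) (SIMPLIFIABLE)
  at RR: ((((b*0)*z)+((b*y)*(y*2)))*(3+1)) (not simplifiable)
  at RRL: (((b*0)*z)+((b*y)*(y*2))) (not simplifiable)
  at RRLL: ((b*0)*z) (not simplifiable)
  at RRLLL: (b*0) (SIMPLIFIABLE)
  at RRLR: ((b*y)*(y*2)) (not simplifiable)
  at RRLRL: (b*y) (not simplifiable)
  at RRLRR: (y*2) (not simplifiable)
  at RRR: (3+1) (SIMPLIFIABLE)
Found simplifiable subexpr at path root: (1*(((((y+b)+(2*2))*((6+x)*(a*5)))*(((7+1)+0)+((4+0)*2)))*((((b*0)*z)+((b*y)*(y*2)))*(3+1))))
One SIMPLIFY step would give: (((((y+b)+(2*2))*((6+x)*(a*5)))*(((7+1)+0)+((4+0)*2)))*((((b*0)*z)+((b*y)*(y*2)))*(3+1)))
-> NOT in normal form.

Answer: no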